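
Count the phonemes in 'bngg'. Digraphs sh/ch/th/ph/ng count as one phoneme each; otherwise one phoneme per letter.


Parsing 'bngg' greedily, digraphs first:
  'b' -> consonant phoneme (phonemes so far: 1)
  'ng' -> digraph (1 consonant phoneme) (phonemes so far: 2)
  'g' -> consonant phoneme (phonemes so far: 3)
Total phonemes: 3

3


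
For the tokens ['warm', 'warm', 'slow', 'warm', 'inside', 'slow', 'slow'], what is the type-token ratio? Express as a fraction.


Tokens: 7
Unique types: ('inside', 'slow', 'warm') = 3
TTR = 3/7
Already in lowest terms.

3/7


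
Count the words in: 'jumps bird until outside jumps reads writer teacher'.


Counting words by splitting on spaces:
  Word 1: 'jumps'
  Word 2: 'bird'
  Word 3: 'until'
  Word 4: 'outside'
  Word 5: 'jumps'
  Word 6: 'reads'
  Word 7: 'writer'
  Word 8: 'teacher'
Total words: 8

8


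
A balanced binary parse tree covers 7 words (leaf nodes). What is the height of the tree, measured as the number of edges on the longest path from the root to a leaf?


In a balanced binary tree with n leaves the deepest leaf is ceil(log2(n)) edges below the root.
log2(7) = 2.8074
ceil(2.8074) = 3
height (edges) = 3

3


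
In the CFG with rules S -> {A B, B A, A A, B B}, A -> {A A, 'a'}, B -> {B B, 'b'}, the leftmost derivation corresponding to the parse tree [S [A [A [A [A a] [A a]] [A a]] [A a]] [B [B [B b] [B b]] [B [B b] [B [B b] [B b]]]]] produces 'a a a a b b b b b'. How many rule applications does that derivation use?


Every bracketed nonterminal node [X ...] in the tree is produced by exactly one rule application.
Reading the tree off as a leftmost derivation:
  Step 1: S  =>  A B   (applied S -> A B)
  Step 2: A B  =>  A A B   (applied A -> A A)
  Step 3: A A B  =>  A A A B   (applied A -> A A)
  Step 4: A A A B  =>  A A A A B   (applied A -> A A)
  Step 5: A A A A B  =>  a A A A B   (applied A -> a)
  Step 6: a A A A B  =>  a a A A B   (applied A -> a)
  Step 7: a a A A B  =>  a a a A B   (applied A -> a)
  Step 8: a a a A B  =>  a a a a B   (applied A -> a)
  Step 9: a a a a B  =>  a a a a B B   (applied B -> B B)
  Step 10: a a a a B B  =>  a a a a B B B   (applied B -> B B)
  Step 11: a a a a B B B  =>  a a a a b B B   (applied B -> b)
  Step 12: a a a a b B B  =>  a a a a b b B   (applied B -> b)
  Step 13: a a a a b b B  =>  a a a a b b B B   (applied B -> B B)
  Step 14: a a a a b b B B  =>  a a a a b b b B   (applied B -> b)
  Step 15: a a a a b b b B  =>  a a a a b b b B B   (applied B -> B B)
  Step 16: a a a a b b b B B  =>  a a a a b b b b B   (applied B -> b)
  Step 17: a a a a b b b b B  =>  a a a a b b b b b   (applied B -> b)
Final yield: a a a a b b b b b
Total rewrite steps: 17

17


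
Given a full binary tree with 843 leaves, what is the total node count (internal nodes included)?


Leaf nodes (terminals): 843
Internal nodes = n - 1 = 843 - 1 = 842
Total = leaves + internal = 843 + 842 = 1685

1685


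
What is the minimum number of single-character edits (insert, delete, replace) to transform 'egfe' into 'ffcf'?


Building DP table for s1='egfe' (len 4) and s2='ffcf' (len 4):
       f  f  c  f
    0  1  2  3  4
  e 1  1  2  3  4
  g 2  2  2  3  4
  f 3  2  2  3  3
  e 4  3  3  3  4
Edit distance = dp[4][4] = 4

4


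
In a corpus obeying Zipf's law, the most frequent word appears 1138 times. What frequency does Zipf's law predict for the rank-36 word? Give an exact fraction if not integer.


Zipf's law: freq(rank) = f1 / rank
f1 = 1138, rank = 36
freq = 1138 / 36
GCD(1138, 36) = 2
Simplified: 569/18

569/18


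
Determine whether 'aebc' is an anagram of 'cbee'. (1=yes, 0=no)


Sort characters of 'aebc': 'abce'
Sort characters of 'cbee': 'bcee'
Sorted forms differ -> they are NOT anagrams
Result: 0

0


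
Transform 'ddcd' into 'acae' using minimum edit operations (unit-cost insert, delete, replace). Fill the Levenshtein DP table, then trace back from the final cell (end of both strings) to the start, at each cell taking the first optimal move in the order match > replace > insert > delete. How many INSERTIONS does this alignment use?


Edit distance = 4. Backtracking from cell (4, 4) with preference match > replace > insert > delete,
then listing the resulting alignment 'ddcd' -> 'acae' left to right:
  Step 1: replace d->a
  Step 2: replace d->c
  Step 3: replace c->a
  Step 4: replace d->e
Total insertions: 0

0


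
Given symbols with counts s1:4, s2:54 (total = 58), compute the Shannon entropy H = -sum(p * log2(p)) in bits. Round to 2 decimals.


Computing entropy H = -sum(p_i * log2(p_i)):
  s1: p = 4/58 = 0.0690, -p*log2(p) = 0.2661
  s2: p = 54/58 = 0.9310, -p*log2(p) = 0.0960
H = sum of terms = 0.3621
Rounded to 2 decimals: 0.36

0.36


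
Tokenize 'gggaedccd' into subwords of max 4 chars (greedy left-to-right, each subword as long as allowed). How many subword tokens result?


'gggaedccd' has 9 characters.
Chunking with max size 4:
  Chunk 1: 'ggga' (positions 0-3)
  Chunk 2: 'edcc' (positions 4-7)
  Chunk 3: 'd' (positions 8-8)
Total chunks: ceil(9 / 4) = 3

3


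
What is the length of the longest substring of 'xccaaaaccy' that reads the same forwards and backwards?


Scanning 'xccaaaaccy' for palindromic substrings.
Substring at positions 1-8: 'ccaaaacc'.
Check: reverse('ccaaaacc') = 'ccaaaacc' -> palindrome confirmed.
Neighbouring characters ('x' / 'y') break symmetry, so it cannot extend further.
No longer palindromic substring exists; longest length = 8

8


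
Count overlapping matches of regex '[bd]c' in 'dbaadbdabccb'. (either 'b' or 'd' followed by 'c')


Pattern: [bd]c means either 'b' or 'd' followed by 'c'.
Scanning 'dbaadbdabccb' position-by-position:
  Pos 0: window 'db' -> no
  Pos 1: window 'ba' -> no
  Pos 2: window 'aa' -> no
  Pos 3: window 'ad' -> no
  Pos 4: window 'db' -> no
  Pos 5: window 'bd' -> no
  Pos 6: window 'da' -> no
  Pos 7: window 'ab' -> no
  Pos 8: window 'bc' -> MATCH
  Pos 9: window 'cc' -> no
  Pos 10: window 'cb' -> no
  Pos 11: window 'b' -> no
Total matches: 1

1


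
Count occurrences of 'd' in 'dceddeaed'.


Scanning 'dceddeaed' for 'd':
  Position 0: 'd' -> MATCH (count: 1)
  Position 3: 'd' -> MATCH (count: 2)
  Position 4: 'd' -> MATCH (count: 3)
  Position 8: 'd' -> MATCH (count: 4)
Total occurrences of 'd': 4

4


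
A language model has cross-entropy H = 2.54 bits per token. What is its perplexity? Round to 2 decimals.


Perplexity formula: PP = 2^H
H = 2.54
PP = 2^2.54
Decompose: 2^2.54 = 2^2 * 2^0.54
2^2 = 4, 2^0.54 ~ 1.4539725
PP ~ 4 * 1.4539725 = 5.8158900
Rounded to 2 decimals: 5.82

5.82


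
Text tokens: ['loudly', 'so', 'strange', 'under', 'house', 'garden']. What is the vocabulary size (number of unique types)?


Listing all tokens and tracking unique types:
  Token 1: 'loudly' -> NEW (unique so far: 1)
  Token 2: 'so' -> NEW (unique so far: 2)
  Token 3: 'strange' -> NEW (unique so far: 3)
  Token 4: 'under' -> NEW (unique so far: 4)
  Token 5: 'house' -> NEW (unique so far: 5)
  Token 6: 'garden' -> NEW (unique so far: 6)
Unique types: ('garden', 'house', 'loudly', 'so', 'strange', 'under')
Vocabulary size: 6

6


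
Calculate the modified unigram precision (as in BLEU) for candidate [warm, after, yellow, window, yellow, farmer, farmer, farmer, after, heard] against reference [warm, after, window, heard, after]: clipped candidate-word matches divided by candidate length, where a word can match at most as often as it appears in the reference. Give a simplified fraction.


Reference word counts: {'after': 2, 'heard': 1, 'warm': 1, 'window': 1}
Checking each candidate word (with clipping):
  'warm' -> in reference (ref count 1, used 1/1) -> match (matches: 1)
  'after' -> in reference (ref count 2, used 1/2) -> match (matches: 2)
  'yellow' -> not in reference -> no match (matches: 2)
  'window' -> in reference (ref count 1, used 1/1) -> match (matches: 3)
  'yellow' -> not in reference -> no match (matches: 3)
  'farmer' -> not in reference -> no match (matches: 3)
  'farmer' -> not in reference -> no match (matches: 3)
  'farmer' -> not in reference -> no match (matches: 3)
  'after' -> in reference (ref count 2, used 2/2) -> match (matches: 4)
  'heard' -> in reference (ref count 1, used 1/1) -> match (matches: 5)
Clipped matches: 5, Candidate length: 10
Precision = 5/10 = 1/2

1/2


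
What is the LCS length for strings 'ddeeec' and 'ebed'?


DP table for LCS of 'ddeeec' and 'ebed':
       e  b  e  d
    0  0  0  0  0
  d 0  0  0  0  1
  d 0  0  0  0  1
  e 0  1  1  1  1
  e 0  1  1  2  2
  e 0  1  1  2  2
  c 0  1  1  2  2
LCS: 'ee'
LCS length = 2

2


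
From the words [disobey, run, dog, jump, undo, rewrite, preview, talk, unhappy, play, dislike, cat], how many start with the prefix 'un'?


Checking each word for prefix 'un':
  'disobey' -> no (count: 0)
  'run' -> no (count: 0)
  'dog' -> no (count: 0)
  'jump' -> no (count: 0)
  'undo' -> YES, starts with 'un' (count: 1)
  'rewrite' -> no (count: 1)
  'preview' -> no (count: 1)
  'talk' -> no (count: 1)
  'unhappy' -> YES, starts with 'un' (count: 2)
  'play' -> no (count: 2)
  'dislike' -> no (count: 2)
  'cat' -> no (count: 2)
Total with prefix 'un': 2

2


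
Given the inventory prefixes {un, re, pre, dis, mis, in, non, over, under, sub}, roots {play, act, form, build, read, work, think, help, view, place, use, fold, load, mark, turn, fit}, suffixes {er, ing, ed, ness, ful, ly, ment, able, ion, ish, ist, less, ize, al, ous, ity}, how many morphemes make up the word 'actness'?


Segmenting 'actness' against the inventory:
  'act' -> root (morpheme 1)
  'ness' -> suffix (morpheme 2)
Total morphemes: 2

2


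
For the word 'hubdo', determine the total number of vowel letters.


Scanning each character of 'hubdo':
  Position 1: 'h' -> consonant (running count: 0)
  Position 2: 'u' -> vowel (running count: 1)
  Position 3: 'b' -> consonant (running count: 1)
  Position 4: 'd' -> consonant (running count: 1)
  Position 5: 'o' -> vowel (running count: 2)
Total vowels: 2

2


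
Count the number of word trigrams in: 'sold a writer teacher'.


Word trigrams from [4] words:
  Trigram 1: (sold a writer)
  Trigram 2: (a writer teacher)
Total word trigrams: 4 - 2 = 2

2


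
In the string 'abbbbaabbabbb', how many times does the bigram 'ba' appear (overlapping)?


Scanning 'abbbbaabbabbb' for bigram 'ba':
  Position 0: 'ab' -> no
  Position 1: 'bb' -> no
  Position 2: 'bb' -> no
  Position 3: 'bb' -> no
  Position 4: 'ba' -> MATCH
  Position 5: 'aa' -> no
  Position 6: 'ab' -> no
  Position 7: 'bb' -> no
  Position 8: 'ba' -> MATCH
  Position 9: 'ab' -> no
  Position 10: 'bb' -> no
  Position 11: 'bb' -> no
Total matches: 2

2


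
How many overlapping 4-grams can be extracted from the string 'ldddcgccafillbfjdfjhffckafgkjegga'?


String 'ldddcgccafillbfjdfjhffckafgkjegga' has length L = 33.
Number of overlapping n-grams = L - n + 1
Substituting: 33 - 4 + 1 = 30

30


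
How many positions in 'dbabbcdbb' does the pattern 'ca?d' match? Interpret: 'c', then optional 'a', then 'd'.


Pattern: ca?d means 'c', then optional 'a', then 'd'.
Scanning 'dbabbcdbb' position-by-position:
  Pos 0: window 'dba' -> no
  Pos 1: window 'bab' -> no
  Pos 2: window 'abb' -> no
  Pos 3: window 'bbc' -> no
  Pos 4: window 'bcd' -> no
  Pos 5: window 'cdb' -> MATCH
  Pos 6: window 'dbb' -> no
  Pos 7: window 'bb' -> no
  Pos 8: window 'b' -> no
Total matches: 1

1


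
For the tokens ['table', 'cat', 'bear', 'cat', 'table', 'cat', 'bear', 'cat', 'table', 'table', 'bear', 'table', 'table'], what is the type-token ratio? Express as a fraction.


Tokens: 13
Unique types: ('bear', 'cat', 'table') = 3
TTR = 3/13
Already in lowest terms.

3/13


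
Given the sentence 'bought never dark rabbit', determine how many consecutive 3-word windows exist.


Word trigrams from [4] words:
  Trigram 1: (bought never dark)
  Trigram 2: (never dark rabbit)
Total word trigrams: 4 - 2 = 2

2


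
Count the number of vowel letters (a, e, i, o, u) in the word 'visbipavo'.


Scanning each character of 'visbipavo':
  Position 1: 'v' -> consonant (running count: 0)
  Position 2: 'i' -> vowel (running count: 1)
  Position 3: 's' -> consonant (running count: 1)
  Position 4: 'b' -> consonant (running count: 1)
  Position 5: 'i' -> vowel (running count: 2)
  Position 6: 'p' -> consonant (running count: 2)
  Position 7: 'a' -> vowel (running count: 3)
  Position 8: 'v' -> consonant (running count: 3)
  Position 9: 'o' -> vowel (running count: 4)
Total vowels: 4

4


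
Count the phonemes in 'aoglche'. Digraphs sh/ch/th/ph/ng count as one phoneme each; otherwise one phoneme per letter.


Parsing 'aoglche' greedily, digraphs first:
  'a' -> vowel phoneme (phonemes so far: 1)
  'o' -> vowel phoneme (phonemes so far: 2)
  'g' -> consonant phoneme (phonemes so far: 3)
  'l' -> consonant phoneme (phonemes so far: 4)
  'ch' -> digraph (1 consonant phoneme) (phonemes so far: 5)
  'e' -> vowel phoneme (phonemes so far: 6)
Total phonemes: 6

6


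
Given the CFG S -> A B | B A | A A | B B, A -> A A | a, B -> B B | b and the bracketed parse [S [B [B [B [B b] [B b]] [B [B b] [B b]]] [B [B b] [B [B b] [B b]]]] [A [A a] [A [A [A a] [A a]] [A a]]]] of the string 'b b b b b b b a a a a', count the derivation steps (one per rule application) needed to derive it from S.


Every bracketed nonterminal node [X ...] in the tree is produced by exactly one rule application.
Reading the tree off as a leftmost derivation:
  Step 1: S  =>  B A   (applied S -> B A)
  Step 2: B A  =>  B B A   (applied B -> B B)
  Step 3: B B A  =>  B B B A   (applied B -> B B)
  Step 4: B B B A  =>  B B B B A   (applied B -> B B)
  Step 5: B B B B A  =>  b B B B A   (applied B -> b)
  Step 6: b B B B A  =>  b b B B A   (applied B -> b)
  Step 7: b b B B A  =>  b b B B B A   (applied B -> B B)
  Step 8: b b B B B A  =>  b b b B B A   (applied B -> b)
  Step 9: b b b B B A  =>  b b b b B A   (applied B -> b)
  Step 10: b b b b B A  =>  b b b b B B A   (applied B -> B B)
  Step 11: b b b b B B A  =>  b b b b b B A   (applied B -> b)
  Step 12: b b b b b B A  =>  b b b b b B B A   (applied B -> B B)
  Step 13: b b b b b B B A  =>  b b b b b b B A   (applied B -> b)
  Step 14: b b b b b b B A  =>  b b b b b b b A   (applied B -> b)
  Step 15: b b b b b b b A  =>  b b b b b b b A A   (applied A -> A A)
  Step 16: b b b b b b b A A  =>  b b b b b b b a A   (applied A -> a)
  Step 17: b b b b b b b a A  =>  b b b b b b b a A A   (applied A -> A A)
  Step 18: b b b b b b b a A A  =>  b b b b b b b a A A A   (applied A -> A A)
  Step 19: b b b b b b b a A A A  =>  b b b b b b b a a A A   (applied A -> a)
  Step 20: b b b b b b b a a A A  =>  b b b b b b b a a a A   (applied A -> a)
  Step 21: b b b b b b b a a a A  =>  b b b b b b b a a a a   (applied A -> a)
Final yield: b b b b b b b a a a a
Total rewrite steps: 21

21


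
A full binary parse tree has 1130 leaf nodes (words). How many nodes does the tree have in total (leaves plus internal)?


Leaf nodes (terminals): 1130
Internal nodes = n - 1 = 1130 - 1 = 1129
Total = leaves + internal = 1130 + 1129 = 2259

2259


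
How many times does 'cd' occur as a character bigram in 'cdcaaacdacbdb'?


Scanning 'cdcaaacdacbdb' for bigram 'cd':
  Position 0: 'cd' -> MATCH
  Position 1: 'dc' -> no
  Position 2: 'ca' -> no
  Position 3: 'aa' -> no
  Position 4: 'aa' -> no
  Position 5: 'ac' -> no
  Position 6: 'cd' -> MATCH
  Position 7: 'da' -> no
  Position 8: 'ac' -> no
  Position 9: 'cb' -> no
  Position 10: 'bd' -> no
  Position 11: 'db' -> no
Total matches: 2

2


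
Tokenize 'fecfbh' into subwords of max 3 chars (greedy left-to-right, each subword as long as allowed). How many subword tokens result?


'fecfbh' has 6 characters.
Chunking with max size 3:
  Chunk 1: 'fec' (positions 0-2)
  Chunk 2: 'fbh' (positions 3-5)
Total chunks: ceil(6 / 3) = 2

2


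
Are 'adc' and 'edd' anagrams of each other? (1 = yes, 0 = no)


Sort characters of 'adc': 'acd'
Sort characters of 'edd': 'dde'
Sorted forms differ -> they are NOT anagrams
Result: 0

0


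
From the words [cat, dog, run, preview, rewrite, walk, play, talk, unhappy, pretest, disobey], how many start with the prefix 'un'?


Checking each word for prefix 'un':
  'cat' -> no (count: 0)
  'dog' -> no (count: 0)
  'run' -> no (count: 0)
  'preview' -> no (count: 0)
  'rewrite' -> no (count: 0)
  'walk' -> no (count: 0)
  'play' -> no (count: 0)
  'talk' -> no (count: 0)
  'unhappy' -> YES, starts with 'un' (count: 1)
  'pretest' -> no (count: 1)
  'disobey' -> no (count: 1)
Total with prefix 'un': 1

1


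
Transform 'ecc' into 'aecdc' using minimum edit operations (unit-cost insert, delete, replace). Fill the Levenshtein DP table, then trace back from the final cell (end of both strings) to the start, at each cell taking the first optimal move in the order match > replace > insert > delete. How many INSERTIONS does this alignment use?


Edit distance = 2. Backtracking from cell (3, 5) with preference match > replace > insert > delete,
then listing the resulting alignment 'ecc' -> 'aecdc' left to right:
  Step 1: insert 'a' [insertion #1]
  Step 2: keep 'e'
  Step 3: keep 'c'
  Step 4: insert 'd' [insertion #2]
  Step 5: keep 'c'
Total insertions: 2

2


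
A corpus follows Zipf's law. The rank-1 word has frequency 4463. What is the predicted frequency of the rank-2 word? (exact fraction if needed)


Zipf's law: freq(rank) = f1 / rank
f1 = 4463, rank = 2
freq = 4463 / 2
GCD(4463, 2) = 1
Simplified: 4463/2

4463/2


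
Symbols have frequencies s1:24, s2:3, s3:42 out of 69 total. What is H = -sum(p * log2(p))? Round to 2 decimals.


Computing entropy H = -sum(p_i * log2(p_i)):
  s1: p = 24/69 = 0.3478, -p*log2(p) = 0.5299
  s2: p = 3/69 = 0.0435, -p*log2(p) = 0.1967
  s3: p = 42/69 = 0.6087, -p*log2(p) = 0.4360
H = sum of terms = 1.1626
Rounded to 2 decimals: 1.16

1.16


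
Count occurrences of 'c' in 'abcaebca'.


Scanning 'abcaebca' for 'c':
  Position 2: 'c' -> MATCH (count: 1)
  Position 6: 'c' -> MATCH (count: 2)
Total occurrences of 'c': 2

2


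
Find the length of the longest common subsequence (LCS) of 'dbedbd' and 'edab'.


DP table for LCS of 'dbedbd' and 'edab':
       e  d  a  b
    0  0  0  0  0
  d 0  0  1  1  1
  b 0  0  1  1  2
  e 0  1  1  1  2
  d 0  1  2  2  2
  b 0  1  2  2  3
  d 0  1  2  2  3
LCS: 'edb'
LCS length = 3

3


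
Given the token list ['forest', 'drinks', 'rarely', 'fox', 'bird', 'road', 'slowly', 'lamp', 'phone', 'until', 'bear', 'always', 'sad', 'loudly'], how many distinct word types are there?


Listing all tokens and tracking unique types:
  Token 1: 'forest' -> NEW (unique so far: 1)
  Token 2: 'drinks' -> NEW (unique so far: 2)
  Token 3: 'rarely' -> NEW (unique so far: 3)
  Token 4: 'fox' -> NEW (unique so far: 4)
  Token 5: 'bird' -> NEW (unique so far: 5)
  Token 6: 'road' -> NEW (unique so far: 6)
  Token 7: 'slowly' -> NEW (unique so far: 7)
  Token 8: 'lamp' -> NEW (unique so far: 8)
  Token 9: 'phone' -> NEW (unique so far: 9)
  Token 10: 'until' -> NEW (unique so far: 10)
  Token 11: 'bear' -> NEW (unique so far: 11)
  Token 12: 'always' -> NEW (unique so far: 12)
  Token 13: 'sad' -> NEW (unique so far: 13)
  Token 14: 'loudly' -> NEW (unique so far: 14)
Unique types: ('always', 'bear', 'bird', 'drinks', 'forest', 'fox', 'lamp', 'loudly', 'phone', 'rarely', 'road', 'sad', 'slowly', 'until')
Vocabulary size: 14

14


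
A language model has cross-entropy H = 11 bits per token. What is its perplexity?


Perplexity formula: PP = 2^H
H = 11
PP = 2^11
PP = 2^11 = 2048

2048


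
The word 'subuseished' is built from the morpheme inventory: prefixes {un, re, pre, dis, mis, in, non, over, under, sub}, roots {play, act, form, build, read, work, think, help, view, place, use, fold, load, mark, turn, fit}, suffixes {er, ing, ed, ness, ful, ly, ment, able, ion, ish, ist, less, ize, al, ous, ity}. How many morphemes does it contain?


Segmenting 'subuseished' against the inventory:
  'sub' -> prefix (morpheme 1)
  'use' -> root (morpheme 2)
  'ish' -> suffix (morpheme 3)
  'ed' -> suffix (morpheme 4)
Total morphemes: 4

4


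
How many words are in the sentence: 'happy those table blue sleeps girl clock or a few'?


Counting words by splitting on spaces:
  Word 1: 'happy'
  Word 2: 'those'
  Word 3: 'table'
  Word 4: 'blue'
  Word 5: 'sleeps'
  Word 6: 'girl'
  Word 7: 'clock'
  Word 8: 'or'
  Word 9: 'a'
  Word 10: 'few'
Total words: 10

10


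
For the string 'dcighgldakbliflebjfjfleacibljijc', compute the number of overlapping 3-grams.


String 'dcighgldakbliflebjfjfleacibljijc' has length L = 32.
Number of overlapping n-grams = L - n + 1
Substituting: 32 - 3 + 1 = 30

30


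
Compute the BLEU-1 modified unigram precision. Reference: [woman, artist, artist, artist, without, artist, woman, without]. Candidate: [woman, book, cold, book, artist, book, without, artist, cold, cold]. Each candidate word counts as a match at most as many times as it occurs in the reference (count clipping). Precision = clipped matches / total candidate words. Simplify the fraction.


Reference word counts: {'artist': 4, 'without': 2, 'woman': 2}
Checking each candidate word (with clipping):
  'woman' -> in reference (ref count 2, used 1/2) -> match (matches: 1)
  'book' -> not in reference -> no match (matches: 1)
  'cold' -> not in reference -> no match (matches: 1)
  'book' -> not in reference -> no match (matches: 1)
  'artist' -> in reference (ref count 4, used 1/4) -> match (matches: 2)
  'book' -> not in reference -> no match (matches: 2)
  'without' -> in reference (ref count 2, used 1/2) -> match (matches: 3)
  'artist' -> in reference (ref count 4, used 2/4) -> match (matches: 4)
  'cold' -> not in reference -> no match (matches: 4)
  'cold' -> not in reference -> no match (matches: 4)
Clipped matches: 4, Candidate length: 10
Precision = 4/10 = 2/5

2/5


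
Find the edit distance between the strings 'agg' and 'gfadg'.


Building DP table for s1='agg' (len 3) and s2='gfadg' (len 5):
       g  f  a  d  g
    0  1  2  3  4  5
  a 1  1  2  2  3  4
  g 2  1  2  3  3  3
  g 3  2  2  3  4  3
Edit distance = dp[3][5] = 3

3


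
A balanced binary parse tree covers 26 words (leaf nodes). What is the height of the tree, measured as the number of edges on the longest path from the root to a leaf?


In a balanced binary tree with n leaves the deepest leaf is ceil(log2(n)) edges below the root.
log2(26) = 4.7004
ceil(4.7004) = 5
height (edges) = 5

5


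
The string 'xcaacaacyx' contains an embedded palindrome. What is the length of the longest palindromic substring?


Scanning 'xcaacaacyx' for palindromic substrings.
Substring at positions 1-7: 'caacaac'.
Check: reverse('caacaac') = 'caacaac' -> palindrome confirmed.
Neighbouring characters ('x' / 'y') break symmetry, so it cannot extend further.
No longer palindromic substring exists; longest length = 7

7


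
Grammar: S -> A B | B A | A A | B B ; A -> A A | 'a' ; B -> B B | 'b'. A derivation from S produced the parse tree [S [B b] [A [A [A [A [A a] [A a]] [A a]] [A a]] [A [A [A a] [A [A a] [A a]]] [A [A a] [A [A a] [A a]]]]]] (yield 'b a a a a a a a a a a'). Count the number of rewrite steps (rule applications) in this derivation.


Every bracketed nonterminal node [X ...] in the tree is produced by exactly one rule application.
Reading the tree off as a leftmost derivation:
  Step 1: S  =>  B A   (applied S -> B A)
  Step 2: B A  =>  b A   (applied B -> b)
  Step 3: b A  =>  b A A   (applied A -> A A)
  Step 4: b A A  =>  b A A A   (applied A -> A A)
  Step 5: b A A A  =>  b A A A A   (applied A -> A A)
  Step 6: b A A A A  =>  b A A A A A   (applied A -> A A)
  Step 7: b A A A A A  =>  b a A A A A   (applied A -> a)
  Step 8: b a A A A A  =>  b a a A A A   (applied A -> a)
  Step 9: b a a A A A  =>  b a a a A A   (applied A -> a)
  Step 10: b a a a A A  =>  b a a a a A   (applied A -> a)
  Step 11: b a a a a A  =>  b a a a a A A   (applied A -> A A)
  Step 12: b a a a a A A  =>  b a a a a A A A   (applied A -> A A)
  Step 13: b a a a a A A A  =>  b a a a a a A A   (applied A -> a)
  Step 14: b a a a a a A A  =>  b a a a a a A A A   (applied A -> A A)
  Step 15: b a a a a a A A A  =>  b a a a a a a A A   (applied A -> a)
  Step 16: b a a a a a a A A  =>  b a a a a a a a A   (applied A -> a)
  Step 17: b a a a a a a a A  =>  b a a a a a a a A A   (applied A -> A A)
  Step 18: b a a a a a a a A A  =>  b a a a a a a a a A   (applied A -> a)
  Step 19: b a a a a a a a a A  =>  b a a a a a a a a A A   (applied A -> A A)
  Step 20: b a a a a a a a a A A  =>  b a a a a a a a a a A   (applied A -> a)
  Step 21: b a a a a a a a a a A  =>  b a a a a a a a a a a   (applied A -> a)
Final yield: b a a a a a a a a a a
Total rewrite steps: 21

21


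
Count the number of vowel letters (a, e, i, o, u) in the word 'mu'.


Scanning each character of 'mu':
  Position 1: 'm' -> consonant (running count: 0)
  Position 2: 'u' -> vowel (running count: 1)
Total vowels: 1

1


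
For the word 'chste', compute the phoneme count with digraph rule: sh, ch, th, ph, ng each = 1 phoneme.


Parsing 'chste' greedily, digraphs first:
  'ch' -> digraph (1 consonant phoneme) (phonemes so far: 1)
  's' -> consonant phoneme (phonemes so far: 2)
  't' -> consonant phoneme (phonemes so far: 3)
  'e' -> vowel phoneme (phonemes so far: 4)
Total phonemes: 4

4


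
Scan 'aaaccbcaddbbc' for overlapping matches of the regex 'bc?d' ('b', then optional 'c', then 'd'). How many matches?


Pattern: bc?d means 'b', then optional 'c', then 'd'.
Scanning 'aaaccbcaddbbc' position-by-position:
  Pos 0: window 'aaa' -> no
  Pos 1: window 'aac' -> no
  Pos 2: window 'acc' -> no
  Pos 3: window 'ccb' -> no
  Pos 4: window 'cbc' -> no
  Pos 5: window 'bca' -> no
  Pos 6: window 'cad' -> no
  Pos 7: window 'add' -> no
  Pos 8: window 'ddb' -> no
  Pos 9: window 'dbb' -> no
  Pos 10: window 'bbc' -> no
  Pos 11: window 'bc' -> no
  Pos 12: window 'c' -> no
Total matches: 0

0


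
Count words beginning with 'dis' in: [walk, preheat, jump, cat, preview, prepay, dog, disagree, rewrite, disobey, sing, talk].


Checking each word for prefix 'dis':
  'walk' -> no (count: 0)
  'preheat' -> no (count: 0)
  'jump' -> no (count: 0)
  'cat' -> no (count: 0)
  'preview' -> no (count: 0)
  'prepay' -> no (count: 0)
  'dog' -> no (count: 0)
  'disagree' -> YES, starts with 'dis' (count: 1)
  'rewrite' -> no (count: 1)
  'disobey' -> YES, starts with 'dis' (count: 2)
  'sing' -> no (count: 2)
  'talk' -> no (count: 2)
Total with prefix 'dis': 2

2


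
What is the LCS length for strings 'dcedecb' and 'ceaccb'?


DP table for LCS of 'dcedecb' and 'ceaccb':
       c  e  a  c  c  b
    0  0  0  0  0  0  0
  d 0  0  0  0  0  0  0
  c 0  1  1  1  1  1  1
  e 0  1  2  2  2  2  2
  d 0  1  2  2  2  2  2
  e 0  1  2  2  2  2  2
  c 0  1  2  2  3  3  3
  b 0  1  2  2  3  3  4
LCS: 'cecb'
LCS length = 4

4


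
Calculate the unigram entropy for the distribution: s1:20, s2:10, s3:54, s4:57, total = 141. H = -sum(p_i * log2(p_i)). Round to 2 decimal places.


Computing entropy H = -sum(p_i * log2(p_i)):
  s1: p = 20/141 = 0.1418, -p*log2(p) = 0.3997
  s2: p = 10/141 = 0.0709, -p*log2(p) = 0.2708
  s3: p = 54/141 = 0.3830, -p*log2(p) = 0.5303
  s4: p = 57/141 = 0.4043, -p*log2(p) = 0.5282
H = sum of terms = 1.7290
Rounded to 2 decimals: 1.73

1.73


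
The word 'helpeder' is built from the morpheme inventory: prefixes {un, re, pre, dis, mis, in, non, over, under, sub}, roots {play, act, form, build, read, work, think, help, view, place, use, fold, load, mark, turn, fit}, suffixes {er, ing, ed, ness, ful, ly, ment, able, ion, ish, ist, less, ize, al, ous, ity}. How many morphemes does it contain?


Segmenting 'helpeder' against the inventory:
  'help' -> root (morpheme 1)
  'ed' -> suffix (morpheme 2)
  'er' -> suffix (morpheme 3)
Total morphemes: 3

3


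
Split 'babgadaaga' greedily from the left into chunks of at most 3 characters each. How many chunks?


'babgadaaga' has 10 characters.
Chunking with max size 3:
  Chunk 1: 'bab' (positions 0-2)
  Chunk 2: 'gad' (positions 3-5)
  Chunk 3: 'aag' (positions 6-8)
  Chunk 4: 'a' (positions 9-9)
Total chunks: ceil(10 / 3) = 4

4


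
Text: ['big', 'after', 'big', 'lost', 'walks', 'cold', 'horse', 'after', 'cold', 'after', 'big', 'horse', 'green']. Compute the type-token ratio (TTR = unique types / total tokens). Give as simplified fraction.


Tokens: 13
Unique types: ('after', 'big', 'cold', 'green', 'horse', 'lost', 'walks') = 7
TTR = 7/13
Already in lowest terms.

7/13


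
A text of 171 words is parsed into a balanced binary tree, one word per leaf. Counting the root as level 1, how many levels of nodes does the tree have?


In a balanced binary tree with n leaves the deepest leaf is ceil(log2(n)) edges below the root,
so counting node levels inclusive of root and leaves gives ceil(log2(n)) + 1 levels.
log2(171) = 7.4179
ceil(7.4179) = 8
levels = 8 + 1 = 9

9


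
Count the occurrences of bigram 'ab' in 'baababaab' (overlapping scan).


Scanning 'baababaab' for bigram 'ab':
  Position 0: 'ba' -> no
  Position 1: 'aa' -> no
  Position 2: 'ab' -> MATCH
  Position 3: 'ba' -> no
  Position 4: 'ab' -> MATCH
  Position 5: 'ba' -> no
  Position 6: 'aa' -> no
  Position 7: 'ab' -> MATCH
Total matches: 3

3


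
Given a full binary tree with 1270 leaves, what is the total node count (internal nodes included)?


Leaf nodes (terminals): 1270
Internal nodes = n - 1 = 1270 - 1 = 1269
Total = leaves + internal = 1270 + 1269 = 2539

2539


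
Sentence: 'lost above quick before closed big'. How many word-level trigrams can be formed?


Word trigrams from [6] words:
  Trigram 1: (lost above quick)
  Trigram 2: (above quick before)
  Trigram 3: (quick before closed)
  Trigram 4: (before closed big)
Total word trigrams: 6 - 2 = 4

4


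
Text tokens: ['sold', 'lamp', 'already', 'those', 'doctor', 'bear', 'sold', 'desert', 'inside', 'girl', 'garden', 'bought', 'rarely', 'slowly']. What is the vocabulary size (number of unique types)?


Listing all tokens and tracking unique types:
  Token 1: 'sold' -> NEW (unique so far: 1)
  Token 2: 'lamp' -> NEW (unique so far: 2)
  Token 3: 'already' -> NEW (unique so far: 3)
  Token 4: 'those' -> NEW (unique so far: 4)
  Token 5: 'doctor' -> NEW (unique so far: 5)
  Token 6: 'bear' -> NEW (unique so far: 6)
  Token 7: 'sold' -> duplicate (unique so far: 6)
  Token 8: 'desert' -> NEW (unique so far: 7)
  Token 9: 'inside' -> NEW (unique so far: 8)
  Token 10: 'girl' -> NEW (unique so far: 9)
  Token 11: 'garden' -> NEW (unique so far: 10)
  Token 12: 'bought' -> NEW (unique so far: 11)
  Token 13: 'rarely' -> NEW (unique so far: 12)
  Token 14: 'slowly' -> NEW (unique so far: 13)
Unique types: ('already', 'bear', 'bought', 'desert', 'doctor', 'garden', 'girl', 'inside', 'lamp', 'rarely', 'slowly', 'sold', 'those')
Vocabulary size: 13

13


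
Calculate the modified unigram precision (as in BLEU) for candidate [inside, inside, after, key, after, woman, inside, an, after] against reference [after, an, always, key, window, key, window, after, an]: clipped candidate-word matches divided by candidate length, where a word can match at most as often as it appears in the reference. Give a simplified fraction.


Reference word counts: {'after': 2, 'always': 1, 'an': 2, 'key': 2, 'window': 2}
Checking each candidate word (with clipping):
  'inside' -> not in reference -> no match (matches: 0)
  'inside' -> not in reference -> no match (matches: 0)
  'after' -> in reference (ref count 2, used 1/2) -> match (matches: 1)
  'key' -> in reference (ref count 2, used 1/2) -> match (matches: 2)
  'after' -> in reference (ref count 2, used 2/2) -> match (matches: 3)
  'woman' -> not in reference -> no match (matches: 3)
  'inside' -> not in reference -> no match (matches: 3)
  'an' -> in reference (ref count 2, used 1/2) -> match (matches: 4)
  'after' -> ref count 2 already used up (2/2) -> clipped, no match (matches: 4)
Clipped matches: 4, Candidate length: 9
Precision = 4/9

4/9


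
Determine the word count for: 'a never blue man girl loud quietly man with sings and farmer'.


Counting words by splitting on spaces:
  Word 1: 'a'
  Word 2: 'never'
  Word 3: 'blue'
  Word 4: 'man'
  Word 5: 'girl'
  Word 6: 'loud'
  Word 7: 'quietly'
  Word 8: 'man'
  Word 9: 'with'
  Word 10: 'sings'
  Word 11: 'and'
  Word 12: 'farmer'
Total words: 12

12


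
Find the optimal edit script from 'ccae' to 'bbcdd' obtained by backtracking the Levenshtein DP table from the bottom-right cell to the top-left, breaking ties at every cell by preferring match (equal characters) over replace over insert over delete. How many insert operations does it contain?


Edit distance = 4. Backtracking from cell (4, 5) with preference match > replace > insert > delete,
then listing the resulting alignment 'ccae' -> 'bbcdd' left to right:
  Step 1: insert 'b' [insertion #1]
  Step 2: replace c->b
  Step 3: keep 'c'
  Step 4: replace a->d
  Step 5: replace e->d
Total insertions: 1

1


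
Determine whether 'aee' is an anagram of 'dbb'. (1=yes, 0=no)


Sort characters of 'aee': 'aee'
Sort characters of 'dbb': 'bbd'
Sorted forms differ -> they are NOT anagrams
Result: 0

0


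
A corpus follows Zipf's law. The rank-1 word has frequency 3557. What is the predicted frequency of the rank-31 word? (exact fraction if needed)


Zipf's law: freq(rank) = f1 / rank
f1 = 3557, rank = 31
freq = 3557 / 31
GCD(3557, 31) = 1
Simplified: 3557/31

3557/31


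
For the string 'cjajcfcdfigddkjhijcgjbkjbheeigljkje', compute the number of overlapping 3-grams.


String 'cjajcfcdfigddkjhijcgjbkjbheeigljkje' has length L = 35.
Number of overlapping n-grams = L - n + 1
Substituting: 35 - 3 + 1 = 33

33


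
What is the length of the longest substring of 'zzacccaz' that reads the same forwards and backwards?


Scanning 'zzacccaz' for palindromic substrings.
Substring at positions 1-7: 'zacccaz'.
Check: reverse('zacccaz') = 'zacccaz' -> palindrome confirmed.
Neighbouring characters ('z' / '-') break symmetry, so it cannot extend further.
No longer palindromic substring exists; longest length = 7

7


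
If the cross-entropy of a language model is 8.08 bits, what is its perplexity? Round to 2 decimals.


Perplexity formula: PP = 2^H
H = 8.08
PP = 2^8.08
Decompose: 2^8.08 = 2^8 * 2^0.08
2^8 = 256, 2^0.08 ~ 1.0570180
PP ~ 256 * 1.0570180 = 270.5966080
Rounded to 2 decimals: 270.60

270.60


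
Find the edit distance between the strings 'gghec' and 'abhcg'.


Building DP table for s1='gghec' (len 5) and s2='abhcg' (len 5):
       a  b  h  c  g
    0  1  2  3  4  5
  g 1  1  2  3  4  4
  g 2  2  2  3  4  4
  h 3  3  3  2  3  4
  e 4  4  4  3  3  4
  c 5  5  5  4  3  4
Edit distance = dp[5][5] = 4

4


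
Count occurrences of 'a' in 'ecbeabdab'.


Scanning 'ecbeabdab' for 'a':
  Position 4: 'a' -> MATCH (count: 1)
  Position 7: 'a' -> MATCH (count: 2)
Total occurrences of 'a': 2

2


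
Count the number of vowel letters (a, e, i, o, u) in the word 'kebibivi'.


Scanning each character of 'kebibivi':
  Position 1: 'k' -> consonant (running count: 0)
  Position 2: 'e' -> vowel (running count: 1)
  Position 3: 'b' -> consonant (running count: 1)
  Position 4: 'i' -> vowel (running count: 2)
  Position 5: 'b' -> consonant (running count: 2)
  Position 6: 'i' -> vowel (running count: 3)
  Position 7: 'v' -> consonant (running count: 3)
  Position 8: 'i' -> vowel (running count: 4)
Total vowels: 4

4


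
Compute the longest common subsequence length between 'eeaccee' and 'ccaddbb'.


DP table for LCS of 'eeaccee' and 'ccaddbb':
       c  c  a  d  d  b  b
    0  0  0  0  0  0  0  0
  e 0  0  0  0  0  0  0  0
  e 0  0  0  0  0  0  0  0
  a 0  0  0  1  1  1  1  1
  c 0  1  1  1  1  1  1  1
  c 0  1  2  2  2  2  2  2
  e 0  1  2  2  2  2  2  2
  e 0  1  2  2  2  2  2  2
LCS: 'cc'
LCS length = 2

2


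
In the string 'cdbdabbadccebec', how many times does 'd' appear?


Scanning 'cdbdabbadccebec' for 'd':
  Position 1: 'd' -> MATCH (count: 1)
  Position 3: 'd' -> MATCH (count: 2)
  Position 8: 'd' -> MATCH (count: 3)
Total occurrences of 'd': 3

3


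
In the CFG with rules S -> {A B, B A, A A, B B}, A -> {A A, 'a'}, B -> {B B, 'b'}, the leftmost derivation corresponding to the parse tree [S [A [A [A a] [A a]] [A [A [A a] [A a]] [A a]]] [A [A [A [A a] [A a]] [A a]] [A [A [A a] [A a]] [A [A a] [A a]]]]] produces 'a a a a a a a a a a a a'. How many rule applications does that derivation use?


Every bracketed nonterminal node [X ...] in the tree is produced by exactly one rule application.
Reading the tree off as a leftmost derivation:
  Step 1: S  =>  A A   (applied S -> A A)
  Step 2: A A  =>  A A A   (applied A -> A A)
  Step 3: A A A  =>  A A A A   (applied A -> A A)
  Step 4: A A A A  =>  a A A A   (applied A -> a)
  Step 5: a A A A  =>  a a A A   (applied A -> a)
  Step 6: a a A A  =>  a a A A A   (applied A -> A A)
  Step 7: a a A A A  =>  a a A A A A   (applied A -> A A)
  Step 8: a a A A A A  =>  a a a A A A   (applied A -> a)
  Step 9: a a a A A A  =>  a a a a A A   (applied A -> a)
  Step 10: a a a a A A  =>  a a a a a A   (applied A -> a)
  Step 11: a a a a a A  =>  a a a a a A A   (applied A -> A A)
  Step 12: a a a a a A A  =>  a a a a a A A A   (applied A -> A A)
  Step 13: a a a a a A A A  =>  a a a a a A A A A   (applied A -> A A)
  Step 14: a a a a a A A A A  =>  a a a a a a A A A   (applied A -> a)
  Step 15: a a a a a a A A A  =>  a a a a a a a A A   (applied A -> a)
  Step 16: a a a a a a a A A  =>  a a a a a a a a A   (applied A -> a)
  Step 17: a a a a a a a a A  =>  a a a a a a a a A A   (applied A -> A A)
  Step 18: a a a a a a a a A A  =>  a a a a a a a a A A A   (applied A -> A A)
  Step 19: a a a a a a a a A A A  =>  a a a a a a a a a A A   (applied A -> a)
  Step 20: a a a a a a a a a A A  =>  a a a a a a a a a a A   (applied A -> a)
  Step 21: a a a a a a a a a a A  =>  a a a a a a a a a a A A   (applied A -> A A)
  Step 22: a a a a a a a a a a A A  =>  a a a a a a a a a a a A   (applied A -> a)
  Step 23: a a a a a a a a a a a A  =>  a a a a a a a a a a a a   (applied A -> a)
Final yield: a a a a a a a a a a a a
Total rewrite steps: 23

23


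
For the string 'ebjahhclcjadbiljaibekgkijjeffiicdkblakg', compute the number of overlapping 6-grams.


String 'ebjahhclcjadbiljaibekgkijjeffiicdkblakg' has length L = 39.
Number of overlapping n-grams = L - n + 1
Substituting: 39 - 6 + 1 = 34

34


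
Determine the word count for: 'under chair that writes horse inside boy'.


Counting words by splitting on spaces:
  Word 1: 'under'
  Word 2: 'chair'
  Word 3: 'that'
  Word 4: 'writes'
  Word 5: 'horse'
  Word 6: 'inside'
  Word 7: 'boy'
Total words: 7

7


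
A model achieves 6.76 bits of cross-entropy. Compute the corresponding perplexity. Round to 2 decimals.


Perplexity formula: PP = 2^H
H = 6.76
PP = 2^6.76
Decompose: 2^6.76 = 2^6 * 2^0.76
2^6 = 64, 2^0.76 ~ 1.6934906
PP ~ 64 * 1.6934906 = 108.3833984
Rounded to 2 decimals: 108.38

108.38


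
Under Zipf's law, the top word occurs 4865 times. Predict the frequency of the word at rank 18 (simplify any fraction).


Zipf's law: freq(rank) = f1 / rank
f1 = 4865, rank = 18
freq = 4865 / 18
GCD(4865, 18) = 1
Simplified: 4865/18

4865/18


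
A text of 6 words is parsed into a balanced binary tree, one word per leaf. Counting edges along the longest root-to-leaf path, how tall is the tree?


In a balanced binary tree with n leaves the deepest leaf is ceil(log2(n)) edges below the root.
log2(6) = 2.5850
ceil(2.5850) = 3
height (edges) = 3

3


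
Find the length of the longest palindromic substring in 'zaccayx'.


Scanning 'zaccayx' for palindromic substrings.
Substring at positions 1-4: 'acca'.
Check: reverse('acca') = 'acca' -> palindrome confirmed.
Neighbouring characters ('z' / 'y') break symmetry, so it cannot extend further.
No longer palindromic substring exists; longest length = 4

4


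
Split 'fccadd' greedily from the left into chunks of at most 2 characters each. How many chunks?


'fccadd' has 6 characters.
Chunking with max size 2:
  Chunk 1: 'fc' (positions 0-1)
  Chunk 2: 'ca' (positions 2-3)
  Chunk 3: 'dd' (positions 4-5)
Total chunks: ceil(6 / 2) = 3

3
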